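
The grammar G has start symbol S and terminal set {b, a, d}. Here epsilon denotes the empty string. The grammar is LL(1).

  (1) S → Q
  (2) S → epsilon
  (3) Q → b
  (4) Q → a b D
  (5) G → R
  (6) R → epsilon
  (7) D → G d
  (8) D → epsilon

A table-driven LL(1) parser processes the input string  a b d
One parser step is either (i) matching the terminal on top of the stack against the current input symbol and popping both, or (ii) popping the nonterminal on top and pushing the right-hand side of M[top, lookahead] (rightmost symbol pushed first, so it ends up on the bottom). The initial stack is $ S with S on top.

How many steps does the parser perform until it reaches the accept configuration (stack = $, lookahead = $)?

8

     Stack    Input    Action
  1  $ S      a b d $  expand S → Q
  2  $ Q      a b d $  expand Q → a b D
  3  $ D b a  a b d $  match a
  4  $ D b    b d $    match b
  5  $ D      d $      expand D → G d
  6  $ d G    d $      expand G → R
  7  $ d R    d $      expand R → epsilon
  8  $ d      d $      match d
Accept reached after 8 steps.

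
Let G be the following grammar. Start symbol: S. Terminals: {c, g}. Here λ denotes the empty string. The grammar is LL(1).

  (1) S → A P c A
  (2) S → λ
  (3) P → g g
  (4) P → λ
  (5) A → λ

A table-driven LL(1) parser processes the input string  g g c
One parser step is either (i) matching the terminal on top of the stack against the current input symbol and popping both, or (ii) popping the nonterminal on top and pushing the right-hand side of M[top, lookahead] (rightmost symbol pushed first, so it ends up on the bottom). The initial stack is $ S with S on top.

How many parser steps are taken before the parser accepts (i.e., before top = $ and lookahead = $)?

     Stack      Input    Action
  1  $ S        g g c $  expand S → A P c A
  2  $ A c P A  g g c $  expand A → λ
  3  $ A c P    g g c $  expand P → g g
  4  $ A c g g  g g c $  match g
  5  $ A c g    g c $    match g
  6  $ A c      c $      match c
  7  $ A        $        expand A → λ
Accept reached after 7 steps.

7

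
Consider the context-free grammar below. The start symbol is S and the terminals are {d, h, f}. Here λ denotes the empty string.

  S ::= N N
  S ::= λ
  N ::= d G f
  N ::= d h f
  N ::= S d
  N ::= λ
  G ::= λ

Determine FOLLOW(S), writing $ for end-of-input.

{$, d}

FIRST(G) = {λ}
FIRST(S) = {λ, d}  (via N N)
FIRST(N) = {λ, d}  (via S d)
FOLLOW(S) includes $ since S is the start symbol.
FOLLOW(S): in N::=S d, S is followed by d with FIRST {d}. Thus FOLLOW(S) = {$, d}.
FOLLOW(N): in S::=N N (occurrence 1), N is followed by N with FIRST {λ, d}; in S::=N N (occurrence 1), the suffix after N is nullable, so FOLLOW(N) ⊇ FOLLOW(S) = {$, d}; in S::=N N (occurrence 2), the suffix after N is empty, so FOLLOW(N) ⊇ FOLLOW(S) = {$, d}. Thus FOLLOW(N) = {$, d}.
FOLLOW(G): in N::=d G f, G is followed by f with FIRST {f}. Thus FOLLOW(G) = {f}.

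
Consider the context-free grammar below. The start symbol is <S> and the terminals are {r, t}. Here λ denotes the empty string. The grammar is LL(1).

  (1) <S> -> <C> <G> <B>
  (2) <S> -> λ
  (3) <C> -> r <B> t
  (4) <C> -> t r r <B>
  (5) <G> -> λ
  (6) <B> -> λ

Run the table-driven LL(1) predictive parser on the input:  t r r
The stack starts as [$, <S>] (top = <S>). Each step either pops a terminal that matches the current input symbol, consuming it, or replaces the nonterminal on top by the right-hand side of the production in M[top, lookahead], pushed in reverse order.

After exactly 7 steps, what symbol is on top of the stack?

<B>

step 1: stack=$ <S>  input=t r r $  — expand <S> -> <C> <G> <B>
step 2: stack=$ <B> <G> <C>  input=t r r $  — expand <C> -> t r r <B>
step 3: stack=$ <B> <G> <B> r r t  input=t r r $  — match t
step 4: stack=$ <B> <G> <B> r r  input=r r $  — match r
step 5: stack=$ <B> <G> <B> r  input=r $  — match r
step 6: stack=$ <B> <G> <B>  input=$  — expand <B> -> λ
step 7: stack=$ <B> <G>  input=$  — expand <G> -> λ
Stack after step 7: $ <B> (top = <B>).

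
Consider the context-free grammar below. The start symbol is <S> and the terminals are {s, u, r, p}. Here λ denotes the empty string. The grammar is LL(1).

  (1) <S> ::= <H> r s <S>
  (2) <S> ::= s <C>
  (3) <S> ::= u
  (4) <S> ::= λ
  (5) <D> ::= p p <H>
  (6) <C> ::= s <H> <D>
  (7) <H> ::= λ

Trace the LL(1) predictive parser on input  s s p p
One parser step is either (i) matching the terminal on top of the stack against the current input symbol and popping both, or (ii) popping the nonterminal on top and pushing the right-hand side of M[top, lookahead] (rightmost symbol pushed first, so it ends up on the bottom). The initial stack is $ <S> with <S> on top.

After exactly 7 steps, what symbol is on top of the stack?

p

     Stack        Input      Action
  1  $ <S>        s s p p $  expand <S> ::= s <C>
  2  $ <C> s      s s p p $  match s
  3  $ <C>        s p p $    expand <C> ::= s <H> <D>
  4  $ <D> <H> s  s p p $    match s
  5  $ <D> <H>    p p $      expand <H> ::= λ
  6  $ <D>        p p $      expand <D> ::= p p <H>
  7  $ <H> p p    p p $      match p
Stack after step 7: $ <H> p (top = p).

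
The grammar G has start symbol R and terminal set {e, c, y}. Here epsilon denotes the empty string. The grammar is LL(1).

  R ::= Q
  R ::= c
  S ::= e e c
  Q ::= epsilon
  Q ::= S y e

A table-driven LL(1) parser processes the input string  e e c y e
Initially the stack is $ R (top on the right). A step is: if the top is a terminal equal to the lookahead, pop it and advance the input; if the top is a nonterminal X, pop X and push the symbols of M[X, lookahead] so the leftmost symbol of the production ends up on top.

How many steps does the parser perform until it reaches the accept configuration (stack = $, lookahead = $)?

step 1: stack=$ R  input=e e c y e $  — expand R ::= Q
step 2: stack=$ Q  input=e e c y e $  — expand Q ::= S y e
step 3: stack=$ e y S  input=e e c y e $  — expand S ::= e e c
step 4: stack=$ e y c e e  input=e e c y e $  — match e
step 5: stack=$ e y c e  input=e c y e $  — match e
step 6: stack=$ e y c  input=c y e $  — match c
step 7: stack=$ e y  input=y e $  — match y
step 8: stack=$ e  input=e $  — match e
Accept reached after 8 steps.

8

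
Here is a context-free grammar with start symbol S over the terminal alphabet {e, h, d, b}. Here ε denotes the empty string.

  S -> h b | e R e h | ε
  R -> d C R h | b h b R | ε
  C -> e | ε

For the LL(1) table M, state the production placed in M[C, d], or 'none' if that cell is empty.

FIRST(S) = {ε, e, h}
FIRST(R) = {ε, b, d}
FIRST(C) = {ε, e}
FOLLOW(S) includes $ since S is the start symbol.
FOLLOW(C): in R->d C R h, C is followed by R h with FIRST {b, d, h}. Thus FOLLOW(C) = {b, d, h}.
For C -> e: FIRST(e) = {e}, so it goes in M[C, t] for t ∈ {e}.
For C -> ε: FIRST(ε) = {ε}, so it goes in M[C, t] for t ∈ {}; since ε ∈ FIRST, also for every t ∈ FOLLOW(C) = {b, d, h}.

C -> ε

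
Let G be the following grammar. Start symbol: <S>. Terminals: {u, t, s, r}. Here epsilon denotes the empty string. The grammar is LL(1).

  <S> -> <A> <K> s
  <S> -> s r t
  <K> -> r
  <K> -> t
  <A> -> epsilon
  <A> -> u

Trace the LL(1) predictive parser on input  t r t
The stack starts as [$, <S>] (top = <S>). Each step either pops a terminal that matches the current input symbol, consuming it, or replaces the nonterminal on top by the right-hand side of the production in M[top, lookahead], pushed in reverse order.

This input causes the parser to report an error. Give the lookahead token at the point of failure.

r

step 1: stack=$ <S>  input=t r t $  — expand <S> -> <A> <K> s
step 2: stack=$ s <K> <A>  input=t r t $  — expand <A> -> epsilon
step 3: stack=$ s <K>  input=t r t $  — expand <K> -> t
step 4: stack=$ s t  input=t r t $  — match t
step 5: stack=$ s  input=r t $  — error: top is terminal s but lookahead is r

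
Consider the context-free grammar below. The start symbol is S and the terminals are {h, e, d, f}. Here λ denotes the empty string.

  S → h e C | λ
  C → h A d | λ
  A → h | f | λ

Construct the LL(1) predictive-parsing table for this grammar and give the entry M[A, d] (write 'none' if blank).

A → λ

FIRST(S) = {λ, h}
FIRST(C) = {λ, h}
FIRST(A) = {λ, f, h}
FOLLOW(S) includes $ since S is the start symbol.
FOLLOW(A): in C→h A d, A is followed by d with FIRST {d}. Thus FOLLOW(A) = {d}.
For A → h: FIRST(h) = {h}, so it goes in M[A, t] for t ∈ {h}.
For A → f: FIRST(f) = {f}, so it goes in M[A, t] for t ∈ {f}.
For A → λ: FIRST(λ) = {λ}, so it goes in M[A, t] for t ∈ {}; since λ ∈ FIRST, also for every t ∈ FOLLOW(A) = {d}.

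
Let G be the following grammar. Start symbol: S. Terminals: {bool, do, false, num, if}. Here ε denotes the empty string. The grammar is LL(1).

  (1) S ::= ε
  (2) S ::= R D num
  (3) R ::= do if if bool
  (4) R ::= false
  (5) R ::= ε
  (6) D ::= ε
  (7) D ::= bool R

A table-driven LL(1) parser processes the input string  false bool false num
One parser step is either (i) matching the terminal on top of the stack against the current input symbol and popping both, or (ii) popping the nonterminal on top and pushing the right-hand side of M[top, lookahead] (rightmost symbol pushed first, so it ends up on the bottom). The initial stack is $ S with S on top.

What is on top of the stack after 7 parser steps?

num

step 1: stack=$ S  input=false bool false num $  — expand S ::= R D num
step 2: stack=$ num D R  input=false bool false num $  — expand R ::= false
step 3: stack=$ num D false  input=false bool false num $  — match false
step 4: stack=$ num D  input=bool false num $  — expand D ::= bool R
step 5: stack=$ num R bool  input=bool false num $  — match bool
step 6: stack=$ num R  input=false num $  — expand R ::= false
step 7: stack=$ num false  input=false num $  — match false
Stack after step 7: $ num (top = num).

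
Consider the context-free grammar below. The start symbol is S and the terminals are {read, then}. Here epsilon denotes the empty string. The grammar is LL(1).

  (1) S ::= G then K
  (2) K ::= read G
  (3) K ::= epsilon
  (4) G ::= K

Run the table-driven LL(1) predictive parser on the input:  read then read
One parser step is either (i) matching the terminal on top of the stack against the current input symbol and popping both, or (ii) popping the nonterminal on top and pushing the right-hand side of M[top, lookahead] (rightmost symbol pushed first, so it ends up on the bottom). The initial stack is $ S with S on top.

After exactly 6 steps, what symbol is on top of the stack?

step 1: stack=$ S  input=read then read $  — expand S ::= G then K
step 2: stack=$ K then G  input=read then read $  — expand G ::= K
step 3: stack=$ K then K  input=read then read $  — expand K ::= read G
step 4: stack=$ K then G read  input=read then read $  — match read
step 5: stack=$ K then G  input=then read $  — expand G ::= K
step 6: stack=$ K then K  input=then read $  — expand K ::= epsilon
Stack after step 6: $ K then (top = then).

then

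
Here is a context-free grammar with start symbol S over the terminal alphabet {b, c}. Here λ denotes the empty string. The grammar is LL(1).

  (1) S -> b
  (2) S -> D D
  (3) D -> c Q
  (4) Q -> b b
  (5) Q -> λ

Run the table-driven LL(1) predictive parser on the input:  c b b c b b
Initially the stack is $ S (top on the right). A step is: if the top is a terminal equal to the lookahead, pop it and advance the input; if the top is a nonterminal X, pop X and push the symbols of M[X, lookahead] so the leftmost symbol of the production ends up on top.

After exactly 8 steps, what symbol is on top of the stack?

step 1: stack=$ S  input=c b b c b b $  — expand S -> D D
step 2: stack=$ D D  input=c b b c b b $  — expand D -> c Q
step 3: stack=$ D Q c  input=c b b c b b $  — match c
step 4: stack=$ D Q  input=b b c b b $  — expand Q -> b b
step 5: stack=$ D b b  input=b b c b b $  — match b
step 6: stack=$ D b  input=b c b b $  — match b
step 7: stack=$ D  input=c b b $  — expand D -> c Q
step 8: stack=$ Q c  input=c b b $  — match c
Stack after step 8: $ Q (top = Q).

Q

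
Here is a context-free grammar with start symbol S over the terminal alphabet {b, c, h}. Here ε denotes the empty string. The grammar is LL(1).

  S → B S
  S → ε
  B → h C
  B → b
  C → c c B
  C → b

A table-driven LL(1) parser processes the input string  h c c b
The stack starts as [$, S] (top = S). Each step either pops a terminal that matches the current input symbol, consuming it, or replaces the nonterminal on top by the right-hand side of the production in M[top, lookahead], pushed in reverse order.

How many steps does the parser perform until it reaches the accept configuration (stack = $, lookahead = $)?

9

     Stack      Input      Action
  1  $ S        h c c b $  expand S → B S
  2  $ S B      h c c b $  expand B → h C
  3  $ S C h    h c c b $  match h
  4  $ S C      c c b $    expand C → c c B
  5  $ S B c c  c c b $    match c
  6  $ S B c    c b $      match c
  7  $ S B      b $        expand B → b
  8  $ S b      b $        match b
  9  $ S        $          expand S → ε
Accept reached after 9 steps.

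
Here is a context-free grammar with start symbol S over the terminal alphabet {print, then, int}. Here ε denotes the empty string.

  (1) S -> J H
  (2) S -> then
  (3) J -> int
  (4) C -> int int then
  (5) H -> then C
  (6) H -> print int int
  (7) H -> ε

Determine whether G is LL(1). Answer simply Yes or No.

Yes

FIRST(S) = {int, then}
FIRST(J) = {int}
FIRST(C) = {int}
FIRST(H) = {ε, print, then}
FOLLOW(S) = {$}
FOLLOW(J) = {$, print, then}
FOLLOW(C) = {$}
FOLLOW(H) = {$}
Each cell of M receives at most one production.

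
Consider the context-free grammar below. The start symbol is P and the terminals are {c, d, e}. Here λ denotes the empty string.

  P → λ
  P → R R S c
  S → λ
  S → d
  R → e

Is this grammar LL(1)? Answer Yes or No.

FIRST(P) = {λ, e}
FIRST(S) = {λ, d}
FIRST(R) = {e}
FOLLOW(P) = {$}
FOLLOW(S) = {c}
FOLLOW(R) = {c, d, e}
Each cell of M receives at most one production.

Yes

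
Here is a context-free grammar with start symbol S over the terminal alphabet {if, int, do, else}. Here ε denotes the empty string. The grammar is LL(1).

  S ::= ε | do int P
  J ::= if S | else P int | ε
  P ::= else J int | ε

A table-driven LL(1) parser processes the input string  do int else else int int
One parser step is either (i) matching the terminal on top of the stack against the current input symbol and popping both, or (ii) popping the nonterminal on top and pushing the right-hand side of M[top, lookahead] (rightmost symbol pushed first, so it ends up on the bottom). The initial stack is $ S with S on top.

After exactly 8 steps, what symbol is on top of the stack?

     Stack             Input                       Action
  1  $ S               do int else else int int $  expand S ::= do int P
  2  $ P int do        do int else else int int $  match do
  3  $ P int           int else else int int $     match int
  4  $ P               else else int int $         expand P ::= else J int
  5  $ int J else      else else int int $         match else
  6  $ int J           else int int $              expand J ::= else P int
  7  $ int int P else  else int int $              match else
  8  $ int int P       int int $                   expand P ::= ε
Stack after step 8: $ int int (top = int).

int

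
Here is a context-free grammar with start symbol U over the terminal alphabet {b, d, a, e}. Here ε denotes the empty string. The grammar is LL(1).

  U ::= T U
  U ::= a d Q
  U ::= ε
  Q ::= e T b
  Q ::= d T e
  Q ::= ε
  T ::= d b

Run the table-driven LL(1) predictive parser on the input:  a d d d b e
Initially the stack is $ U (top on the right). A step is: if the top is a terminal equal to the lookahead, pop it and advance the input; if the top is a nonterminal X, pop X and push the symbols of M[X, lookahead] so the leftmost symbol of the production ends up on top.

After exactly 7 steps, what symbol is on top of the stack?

b

     Stack    Input          Action
  1  $ U      a d d d b e $  expand U ::= a d Q
  2  $ Q d a  a d d d b e $  match a
  3  $ Q d    d d d b e $    match d
  4  $ Q      d d b e $      expand Q ::= d T e
  5  $ e T d  d d b e $      match d
  6  $ e T    d b e $        expand T ::= d b
  7  $ e b d  d b e $        match d
Stack after step 7: $ e b (top = b).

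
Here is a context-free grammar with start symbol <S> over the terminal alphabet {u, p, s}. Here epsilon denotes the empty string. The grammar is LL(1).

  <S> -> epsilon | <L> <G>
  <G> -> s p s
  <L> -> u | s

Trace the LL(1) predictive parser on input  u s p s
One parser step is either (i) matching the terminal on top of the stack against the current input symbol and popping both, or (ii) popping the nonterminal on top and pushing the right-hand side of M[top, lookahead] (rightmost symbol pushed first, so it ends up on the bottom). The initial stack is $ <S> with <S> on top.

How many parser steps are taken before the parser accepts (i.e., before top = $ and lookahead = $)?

7

     Stack      Input      Action
  1  $ <S>      u s p s $  expand <S> -> <L> <G>
  2  $ <G> <L>  u s p s $  expand <L> -> u
  3  $ <G> u    u s p s $  match u
  4  $ <G>      s p s $    expand <G> -> s p s
  5  $ s p s    s p s $    match s
  6  $ s p      p s $      match p
  7  $ s        s $        match s
Accept reached after 7 steps.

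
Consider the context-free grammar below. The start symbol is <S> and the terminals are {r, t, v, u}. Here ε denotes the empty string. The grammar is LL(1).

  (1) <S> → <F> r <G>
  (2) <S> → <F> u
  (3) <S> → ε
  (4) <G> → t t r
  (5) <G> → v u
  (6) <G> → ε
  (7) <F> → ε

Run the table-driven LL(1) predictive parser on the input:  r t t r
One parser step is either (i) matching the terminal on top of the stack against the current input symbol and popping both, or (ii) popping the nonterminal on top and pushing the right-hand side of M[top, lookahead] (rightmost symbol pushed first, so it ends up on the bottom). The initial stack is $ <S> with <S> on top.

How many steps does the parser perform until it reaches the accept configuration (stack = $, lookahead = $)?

step 1: stack=$ <S>  input=r t t r $  — expand <S> → <F> r <G>
step 2: stack=$ <G> r <F>  input=r t t r $  — expand <F> → ε
step 3: stack=$ <G> r  input=r t t r $  — match r
step 4: stack=$ <G>  input=t t r $  — expand <G> → t t r
step 5: stack=$ r t t  input=t t r $  — match t
step 6: stack=$ r t  input=t r $  — match t
step 7: stack=$ r  input=r $  — match r
Accept reached after 7 steps.

7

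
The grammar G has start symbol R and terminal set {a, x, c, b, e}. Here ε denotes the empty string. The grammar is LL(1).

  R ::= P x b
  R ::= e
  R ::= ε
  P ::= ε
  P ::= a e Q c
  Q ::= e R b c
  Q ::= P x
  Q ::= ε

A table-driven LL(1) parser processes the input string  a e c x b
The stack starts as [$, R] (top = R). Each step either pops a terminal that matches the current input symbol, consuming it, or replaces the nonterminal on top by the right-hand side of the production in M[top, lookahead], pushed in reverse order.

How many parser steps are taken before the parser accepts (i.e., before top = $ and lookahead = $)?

8

step 1: stack=$ R  input=a e c x b $  — expand R ::= P x b
step 2: stack=$ b x P  input=a e c x b $  — expand P ::= a e Q c
step 3: stack=$ b x c Q e a  input=a e c x b $  — match a
step 4: stack=$ b x c Q e  input=e c x b $  — match e
step 5: stack=$ b x c Q  input=c x b $  — expand Q ::= ε
step 6: stack=$ b x c  input=c x b $  — match c
step 7: stack=$ b x  input=x b $  — match x
step 8: stack=$ b  input=b $  — match b
Accept reached after 8 steps.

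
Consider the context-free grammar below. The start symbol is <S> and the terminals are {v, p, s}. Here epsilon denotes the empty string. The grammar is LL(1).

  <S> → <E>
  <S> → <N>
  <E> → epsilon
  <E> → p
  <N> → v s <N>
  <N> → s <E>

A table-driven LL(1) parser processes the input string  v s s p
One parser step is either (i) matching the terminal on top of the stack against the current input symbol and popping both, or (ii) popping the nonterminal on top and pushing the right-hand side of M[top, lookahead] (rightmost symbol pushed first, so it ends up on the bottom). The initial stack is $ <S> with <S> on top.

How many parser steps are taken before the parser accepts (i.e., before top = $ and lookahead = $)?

8

step 1: stack=$ <S>  input=v s s p $  — expand <S> → <N>
step 2: stack=$ <N>  input=v s s p $  — expand <N> → v s <N>
step 3: stack=$ <N> s v  input=v s s p $  — match v
step 4: stack=$ <N> s  input=s s p $  — match s
step 5: stack=$ <N>  input=s p $  — expand <N> → s <E>
step 6: stack=$ <E> s  input=s p $  — match s
step 7: stack=$ <E>  input=p $  — expand <E> → p
step 8: stack=$ p  input=p $  — match p
Accept reached after 8 steps.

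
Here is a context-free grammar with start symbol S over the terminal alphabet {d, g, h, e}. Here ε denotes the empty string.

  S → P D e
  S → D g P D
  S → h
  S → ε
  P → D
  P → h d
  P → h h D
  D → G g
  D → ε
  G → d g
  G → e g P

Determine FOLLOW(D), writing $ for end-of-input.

FIRST(G): from G→d g we get {d}; from G→e g P we get {e}. So FIRST(G) = {d, e}.
FIRST(D): from D→G g we get {d, e}; from D→ε we get {ε}. So FIRST(D) = {ε, d, e}.
FIRST(P): from P→D we get {ε, d, e}; from P→h d we get {h}; from P→h h D we get {h}. So FIRST(P) = {ε, d, e, h}.
FIRST(S): from S→P D e we get {d, e, h}; from S→D g P D we get {d, e, g}; from S→h we get {h}; from S→ε we get {ε}. So FIRST(S) = {ε, d, e, g, h}.
FOLLOW(S) includes $ since S is the start symbol.
FOLLOW(S): S appears on no right-hand side. Thus FOLLOW(S) = {$}.
FOLLOW(G): in D→G g, G is followed by g with FIRST {g}. Thus FOLLOW(G) = {g}.
FOLLOW(P): in S→P D e, P is followed by D e with FIRST {d, e}; in S→D g P D, P is followed by D with FIRST {ε, d, e}; in S→D g P D, the suffix after P is nullable, so FOLLOW(P) ⊇ FOLLOW(S) = {$}; in G→e g P, the suffix after P is empty, so FOLLOW(P) ⊇ FOLLOW(G) = {g}. Thus FOLLOW(P) = {$, d, e, g}.
FOLLOW(D): in S→P D e, D is followed by e with FIRST {e}; in S→D g P D (occurrence 1), D is followed by g P D with FIRST {g}; in S→D g P D (occurrence 2), the suffix after D is empty, so FOLLOW(D) ⊇ FOLLOW(S) = {$}; in P→D, the suffix after D is empty, so FOLLOW(D) ⊇ FOLLOW(P) = {$, d, e, g}; in P→h h D, the suffix after D is empty, so FOLLOW(D) ⊇ FOLLOW(P) = {$, d, e, g}. Thus FOLLOW(D) = {$, d, e, g}.

{$, d, e, g}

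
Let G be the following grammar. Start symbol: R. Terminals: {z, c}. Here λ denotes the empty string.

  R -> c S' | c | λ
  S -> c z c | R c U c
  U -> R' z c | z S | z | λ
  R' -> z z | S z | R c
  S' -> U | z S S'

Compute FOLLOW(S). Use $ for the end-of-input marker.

FIRST(R) = {λ, c}
FIRST(S) = {c}  (via R c U c)
FIRST(R') = {c, z}  (via S z, R c)
FIRST(U) = {λ, c, z}  (via R' z c)
FIRST(S') = {λ, c, z}  (via U)
FOLLOW(R) includes $ since R is the start symbol.
FOLLOW(R): in S->R c U c, R is followed by c U c with FIRST {c}; in R'->R c, R is followed by c with FIRST {c}. Thus FOLLOW(R) = {$, c}.
FOLLOW(R'): in U->R' z c, R' is followed by z c with FIRST {z}. Thus FOLLOW(R') = {z}.
FOLLOW(S'): in R->c S', the suffix after S' is empty, so FOLLOW(S') ⊇ FOLLOW(R) = {$, c}; in S'->z S S', the suffix after S' is empty (adds nothing new). Thus FOLLOW(S') = {$, c}.
FOLLOW(U): in S->R c U c, U is followed by c with FIRST {c}; in S'->U, the suffix after U is empty, so FOLLOW(U) ⊇ FOLLOW(S') = {$, c}. Thus FOLLOW(U) = {$, c}.
FOLLOW(S): in U->z S, the suffix after S is empty, so FOLLOW(S) ⊇ FOLLOW(U) = {$, c}; in R'->S z, S is followed by z with FIRST {z}; in S'->z S S', S is followed by S' with FIRST {λ, c, z}; in S'->z S S', the suffix after S is nullable, so FOLLOW(S) ⊇ FOLLOW(S') = {$, c}. Thus FOLLOW(S) = {$, c, z}.

{$, c, z}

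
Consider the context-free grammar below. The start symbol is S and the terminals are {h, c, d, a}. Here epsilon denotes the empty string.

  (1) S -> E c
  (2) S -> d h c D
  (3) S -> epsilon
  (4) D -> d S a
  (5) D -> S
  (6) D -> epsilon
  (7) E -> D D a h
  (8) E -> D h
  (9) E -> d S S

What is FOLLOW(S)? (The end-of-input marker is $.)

{$, a, c, d, h}

FIRST(S) = {epsilon, a, d, h}  (via E c)
FIRST(D) = {epsilon, a, d, h}  (via S)
FIRST(E) = {a, d, h}  (via D D a h, D h)
FOLLOW(S) includes $ since S is the start symbol.
FOLLOW(E): in S->E c, E is followed by c with FIRST {c}. Thus FOLLOW(E) = {c}.
FOLLOW(S): in D->d S a, S is followed by a with FIRST {a}; in D->S, the suffix after S is empty, so FOLLOW(S) ⊇ FOLLOW(D) = {$, a, c, d, h}; in E->d S S (occurrence 1), S is followed by S with FIRST {epsilon, a, d, h}; in E->d S S (occurrence 1), the suffix after S is nullable, so FOLLOW(S) ⊇ FOLLOW(E) = {c}; in E->d S S (occurrence 2), the suffix after S is empty, so FOLLOW(S) ⊇ FOLLOW(E) = {c}. Thus FOLLOW(S) = {$, a, c, d, h}.
FOLLOW(D): in S->d h c D, the suffix after D is empty, so FOLLOW(D) ⊇ FOLLOW(S) = {$, a, c, d, h}; in E->D D a h (occurrence 1), D is followed by D a h with FIRST {a, d, h}; in E->D D a h (occurrence 2), D is followed by a h with FIRST {a}; in E->D h, D is followed by h with FIRST {h}. Thus FOLLOW(D) = {$, a, c, d, h}.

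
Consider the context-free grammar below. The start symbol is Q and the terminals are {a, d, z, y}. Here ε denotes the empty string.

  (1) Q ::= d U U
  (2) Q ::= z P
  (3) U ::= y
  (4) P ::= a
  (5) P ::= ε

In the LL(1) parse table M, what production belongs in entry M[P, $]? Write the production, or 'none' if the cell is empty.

P ::= ε

FIRST(Q) = {d, z}
FIRST(U) = {y}
FIRST(P) = {ε, a}
FOLLOW(Q) includes $ since Q is the start symbol.
FOLLOW(Q): Q appears on no right-hand side. Thus FOLLOW(Q) = {$}.
FOLLOW(P): in Q::=z P, the suffix after P is empty, so FOLLOW(P) ⊇ FOLLOW(Q) = {$}. Thus FOLLOW(P) = {$}.
For P ::= a: FIRST(a) = {a}, so it goes in M[P, t] for t ∈ {a}.
For P ::= ε: FIRST(ε) = {ε}, so it goes in M[P, t] for t ∈ {}; since ε ∈ FIRST, also for every t ∈ FOLLOW(P) = {$}.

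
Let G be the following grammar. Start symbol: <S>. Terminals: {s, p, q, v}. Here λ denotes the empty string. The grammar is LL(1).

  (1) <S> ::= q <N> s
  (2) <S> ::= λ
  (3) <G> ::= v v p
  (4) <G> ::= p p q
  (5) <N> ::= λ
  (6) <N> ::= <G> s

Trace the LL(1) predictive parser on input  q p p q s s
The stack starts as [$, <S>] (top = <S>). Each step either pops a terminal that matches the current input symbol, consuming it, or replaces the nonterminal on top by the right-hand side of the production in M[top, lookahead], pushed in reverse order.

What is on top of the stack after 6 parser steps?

     Stack        Input          Action
  1  $ <S>        q p p q s s $  expand <S> ::= q <N> s
  2  $ s <N> q    q p p q s s $  match q
  3  $ s <N>      p p q s s $    expand <N> ::= <G> s
  4  $ s s <G>    p p q s s $    expand <G> ::= p p q
  5  $ s s q p p  p p q s s $    match p
  6  $ s s q p    p q s s $      match p
Stack after step 6: $ s s q (top = q).

q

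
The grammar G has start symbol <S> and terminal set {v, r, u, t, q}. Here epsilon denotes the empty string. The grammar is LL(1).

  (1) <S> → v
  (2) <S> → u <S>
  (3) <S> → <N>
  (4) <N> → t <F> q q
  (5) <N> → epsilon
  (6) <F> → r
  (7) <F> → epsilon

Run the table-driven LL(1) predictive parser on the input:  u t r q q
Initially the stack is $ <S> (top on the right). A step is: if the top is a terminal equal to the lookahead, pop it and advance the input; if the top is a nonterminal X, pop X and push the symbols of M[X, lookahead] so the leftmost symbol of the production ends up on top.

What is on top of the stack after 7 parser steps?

q

     Stack        Input        Action
  1  $ <S>        u t r q q $  expand <S> → u <S>
  2  $ <S> u      u t r q q $  match u
  3  $ <S>        t r q q $    expand <S> → <N>
  4  $ <N>        t r q q $    expand <N> → t <F> q q
  5  $ q q <F> t  t r q q $    match t
  6  $ q q <F>    r q q $      expand <F> → r
  7  $ q q r      r q q $      match r
Stack after step 7: $ q q (top = q).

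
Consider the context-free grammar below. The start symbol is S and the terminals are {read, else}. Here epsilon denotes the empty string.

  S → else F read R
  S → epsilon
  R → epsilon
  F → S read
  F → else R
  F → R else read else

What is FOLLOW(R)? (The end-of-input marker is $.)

{$, else, read}

FIRST(S): from S→else F read R we get {else}; from S→epsilon we get {epsilon}. So FIRST(S) = {epsilon, else}.
FIRST(R): from R→epsilon we get {epsilon}. So FIRST(R) = {epsilon}.
FIRST(F): from F→S read we get {else, read}; from F→else R we get {else}; from F→R else read else we get {else}. So FIRST(F) = {else, read}.
FOLLOW(S) includes $ since S is the start symbol.
FOLLOW(S): in F→S read, S is followed by read with FIRST {read}. Thus FOLLOW(S) = {$, read}.
FOLLOW(F): in S→else F read R, F is followed by read R with FIRST {read}. Thus FOLLOW(F) = {read}.
FOLLOW(R): in S→else F read R, the suffix after R is empty, so FOLLOW(R) ⊇ FOLLOW(S) = {$, read}; in F→else R, the suffix after R is empty, so FOLLOW(R) ⊇ FOLLOW(F) = {read}; in F→R else read else, R is followed by else read else with FIRST {else}. Thus FOLLOW(R) = {$, else, read}.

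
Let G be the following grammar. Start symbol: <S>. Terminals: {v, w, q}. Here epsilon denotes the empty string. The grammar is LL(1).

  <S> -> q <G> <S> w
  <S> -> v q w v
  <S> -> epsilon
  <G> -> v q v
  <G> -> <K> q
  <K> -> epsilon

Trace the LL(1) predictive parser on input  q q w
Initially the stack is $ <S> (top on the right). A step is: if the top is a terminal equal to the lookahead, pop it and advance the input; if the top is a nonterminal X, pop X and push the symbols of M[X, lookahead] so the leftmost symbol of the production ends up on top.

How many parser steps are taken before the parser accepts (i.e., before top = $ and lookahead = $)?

step 1: stack=$ <S>  input=q q w $  — expand <S> -> q <G> <S> w
step 2: stack=$ w <S> <G> q  input=q q w $  — match q
step 3: stack=$ w <S> <G>  input=q w $  — expand <G> -> <K> q
step 4: stack=$ w <S> q <K>  input=q w $  — expand <K> -> epsilon
step 5: stack=$ w <S> q  input=q w $  — match q
step 6: stack=$ w <S>  input=w $  — expand <S> -> epsilon
step 7: stack=$ w  input=w $  — match w
Accept reached after 7 steps.

7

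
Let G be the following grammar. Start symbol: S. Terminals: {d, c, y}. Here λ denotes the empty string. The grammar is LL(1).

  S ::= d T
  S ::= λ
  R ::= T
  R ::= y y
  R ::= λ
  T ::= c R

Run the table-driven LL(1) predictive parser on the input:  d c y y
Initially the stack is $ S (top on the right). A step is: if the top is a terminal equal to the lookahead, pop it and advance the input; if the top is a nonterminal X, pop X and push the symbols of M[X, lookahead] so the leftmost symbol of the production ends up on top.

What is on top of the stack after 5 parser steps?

step 1: stack=$ S  input=d c y y $  — expand S ::= d T
step 2: stack=$ T d  input=d c y y $  — match d
step 3: stack=$ T  input=c y y $  — expand T ::= c R
step 4: stack=$ R c  input=c y y $  — match c
step 5: stack=$ R  input=y y $  — expand R ::= y y
Stack after step 5: $ y y (top = y).

y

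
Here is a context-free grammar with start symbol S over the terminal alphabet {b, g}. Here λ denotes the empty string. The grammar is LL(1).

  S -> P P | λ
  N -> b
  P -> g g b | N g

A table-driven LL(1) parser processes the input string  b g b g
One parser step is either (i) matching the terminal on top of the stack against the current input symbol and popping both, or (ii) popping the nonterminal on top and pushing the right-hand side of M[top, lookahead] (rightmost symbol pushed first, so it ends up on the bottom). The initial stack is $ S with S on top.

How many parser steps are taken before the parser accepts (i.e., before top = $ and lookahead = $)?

     Stack    Input      Action
  1  $ S      b g b g $  expand S -> P P
  2  $ P P    b g b g $  expand P -> N g
  3  $ P g N  b g b g $  expand N -> b
  4  $ P g b  b g b g $  match b
  5  $ P g    g b g $    match g
  6  $ P      b g $      expand P -> N g
  7  $ g N    b g $      expand N -> b
  8  $ g b    b g $      match b
  9  $ g      g $        match g
Accept reached after 9 steps.

9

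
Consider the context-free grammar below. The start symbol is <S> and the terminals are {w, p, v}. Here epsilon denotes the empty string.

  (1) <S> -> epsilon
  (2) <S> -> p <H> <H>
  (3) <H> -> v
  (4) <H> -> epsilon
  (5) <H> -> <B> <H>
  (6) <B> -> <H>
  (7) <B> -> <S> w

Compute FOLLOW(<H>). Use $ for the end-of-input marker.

{$, p, v, w}

FIRST(<S>) = {epsilon, p}
FIRST(<H>) = {epsilon, p, v, w}  (via <B> <H>)
FIRST(<B>) = {epsilon, p, v, w}  (via <H>, <S> w)
FOLLOW(<S>) includes $ since <S> is the start symbol.
FOLLOW(<S>): in <B>-><S> w, <S> is followed by w with FIRST {w}. Thus FOLLOW(<S>) = {$, w}.
FOLLOW(<H>): in <S>->p <H> <H> (occurrence 1), <H> is followed by <H> with FIRST {epsilon, p, v, w}; in <S>->p <H> <H> (occurrence 1), the suffix after <H> is nullable, so FOLLOW(<H>) ⊇ FOLLOW(<S>) = {$, w}; in <S>->p <H> <H> (occurrence 2), the suffix after <H> is empty, so FOLLOW(<H>) ⊇ FOLLOW(<S>) = {$, w}; in <H>-><B> <H>, the suffix after <H> is empty (adds nothing new); in <B>-><H>, the suffix after <H> is empty, so FOLLOW(<H>) ⊇ FOLLOW(<B>) = {$, p, v, w}. Thus FOLLOW(<H>) = {$, p, v, w}.
FOLLOW(<B>): in <H>-><B> <H>, <B> is followed by <H> with FIRST {epsilon, p, v, w}; in <H>-><B> <H>, the suffix after <B> is nullable, so FOLLOW(<B>) ⊇ FOLLOW(<H>) = {$, p, v, w}. Thus FOLLOW(<B>) = {$, p, v, w}.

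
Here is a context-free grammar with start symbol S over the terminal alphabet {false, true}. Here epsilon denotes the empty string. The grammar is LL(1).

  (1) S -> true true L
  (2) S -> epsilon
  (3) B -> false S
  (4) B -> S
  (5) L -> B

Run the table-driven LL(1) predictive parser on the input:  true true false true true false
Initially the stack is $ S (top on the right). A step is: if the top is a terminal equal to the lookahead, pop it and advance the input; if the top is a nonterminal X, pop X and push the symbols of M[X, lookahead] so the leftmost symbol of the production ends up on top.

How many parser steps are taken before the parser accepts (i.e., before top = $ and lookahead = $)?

13

      Stack          Input                              Action
   1  $ S            true true false true true false $  expand S -> true true L
   2  $ L true true  true true false true true false $  match true
   3  $ L true       true false true true false $       match true
   4  $ L            false true true false $            expand L -> B
   5  $ B            false true true false $            expand B -> false S
   6  $ S false      false true true false $            match false
   7  $ S            true true false $                  expand S -> true true L
   8  $ L true true  true true false $                  match true
   9  $ L true       true false $                       match true
  10  $ L            false $                            expand L -> B
  11  $ B            false $                            expand B -> false S
  12  $ S false      false $                            match false
  13  $ S            $                                  expand S -> epsilon
Accept reached after 13 steps.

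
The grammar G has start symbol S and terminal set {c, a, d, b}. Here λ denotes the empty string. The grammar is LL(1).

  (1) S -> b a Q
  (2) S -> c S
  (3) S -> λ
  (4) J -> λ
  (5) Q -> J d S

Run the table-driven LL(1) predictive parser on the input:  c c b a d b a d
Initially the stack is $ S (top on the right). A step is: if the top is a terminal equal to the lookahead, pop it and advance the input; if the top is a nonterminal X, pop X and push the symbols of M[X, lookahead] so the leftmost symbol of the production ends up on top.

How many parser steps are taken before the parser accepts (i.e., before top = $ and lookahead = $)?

17

step 1: stack=$ S  input=c c b a d b a d $  — expand S -> c S
step 2: stack=$ S c  input=c c b a d b a d $  — match c
step 3: stack=$ S  input=c b a d b a d $  — expand S -> c S
step 4: stack=$ S c  input=c b a d b a d $  — match c
step 5: stack=$ S  input=b a d b a d $  — expand S -> b a Q
step 6: stack=$ Q a b  input=b a d b a d $  — match b
step 7: stack=$ Q a  input=a d b a d $  — match a
step 8: stack=$ Q  input=d b a d $  — expand Q -> J d S
step 9: stack=$ S d J  input=d b a d $  — expand J -> λ
step 10: stack=$ S d  input=d b a d $  — match d
step 11: stack=$ S  input=b a d $  — expand S -> b a Q
step 12: stack=$ Q a b  input=b a d $  — match b
step 13: stack=$ Q a  input=a d $  — match a
step 14: stack=$ Q  input=d $  — expand Q -> J d S
step 15: stack=$ S d J  input=d $  — expand J -> λ
step 16: stack=$ S d  input=d $  — match d
step 17: stack=$ S  input=$  — expand S -> λ
Accept reached after 17 steps.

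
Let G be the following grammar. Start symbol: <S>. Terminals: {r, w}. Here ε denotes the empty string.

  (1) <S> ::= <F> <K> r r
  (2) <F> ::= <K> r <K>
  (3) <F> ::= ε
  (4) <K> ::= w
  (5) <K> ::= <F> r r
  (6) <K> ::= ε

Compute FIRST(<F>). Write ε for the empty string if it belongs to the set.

FIRST(<S>) = {r, w}  (via <F> <K> r r)
FIRST(<F>) = {ε, r, w}  (via <K> r <K>)
FIRST(<K>) = {ε, r, w}  (via <F> r r)

{ε, r, w}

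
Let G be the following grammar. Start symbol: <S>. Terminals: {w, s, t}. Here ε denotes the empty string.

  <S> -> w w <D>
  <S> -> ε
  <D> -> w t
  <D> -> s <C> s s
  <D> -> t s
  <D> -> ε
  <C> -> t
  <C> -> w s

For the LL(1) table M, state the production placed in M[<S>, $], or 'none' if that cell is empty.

<S> -> ε

FIRST(<S>) = {ε, w}
FIRST(<D>) = {ε, s, t, w}
FIRST(<C>) = {t, w}
FOLLOW(<S>) includes $ since <S> is the start symbol.
FOLLOW(<S>): <S> appears on no right-hand side. Thus FOLLOW(<S>) = {$}.
For <S> -> w w <D>: FIRST(w w <D>) = {w}, so it goes in M[<S>, t] for t ∈ {w}.
For <S> -> ε: FIRST(ε) = {ε}, so it goes in M[<S>, t] for t ∈ {}; since ε ∈ FIRST, also for every t ∈ FOLLOW(<S>) = {$}.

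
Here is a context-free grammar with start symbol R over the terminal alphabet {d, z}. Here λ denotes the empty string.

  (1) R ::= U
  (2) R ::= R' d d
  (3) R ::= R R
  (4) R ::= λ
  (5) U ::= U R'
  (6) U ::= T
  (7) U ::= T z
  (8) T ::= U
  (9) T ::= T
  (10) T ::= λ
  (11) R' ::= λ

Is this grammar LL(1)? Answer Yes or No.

FIRST(R) = {λ, d, z}
FIRST(U) = {λ, z}
FIRST(T) = {λ, z}
FIRST(R') = {λ}
FOLLOW(R) = {$, d, z}
FOLLOW(U) = {$, d, z}
FOLLOW(T) = {$, d, z}
FOLLOW(R') = {$, d, z}
Cell M[R, $] receives both R ::= U and R ::= R R and R ::= λ — the grammar is not LL(1).

No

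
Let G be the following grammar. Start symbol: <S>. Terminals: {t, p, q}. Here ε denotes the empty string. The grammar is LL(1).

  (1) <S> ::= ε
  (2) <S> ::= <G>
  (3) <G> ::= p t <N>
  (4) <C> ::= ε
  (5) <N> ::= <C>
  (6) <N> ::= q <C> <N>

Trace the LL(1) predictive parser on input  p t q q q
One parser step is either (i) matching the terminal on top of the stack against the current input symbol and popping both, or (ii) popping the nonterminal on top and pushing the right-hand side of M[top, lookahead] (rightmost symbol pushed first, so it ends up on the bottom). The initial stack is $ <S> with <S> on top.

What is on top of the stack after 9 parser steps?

     Stack        Input        Action
  1  $ <S>        p t q q q $  expand <S> ::= <G>
  2  $ <G>        p t q q q $  expand <G> ::= p t <N>
  3  $ <N> t p    p t q q q $  match p
  4  $ <N> t      t q q q $    match t
  5  $ <N>        q q q $      expand <N> ::= q <C> <N>
  6  $ <N> <C> q  q q q $      match q
  7  $ <N> <C>    q q $        expand <C> ::= ε
  8  $ <N>        q q $        expand <N> ::= q <C> <N>
  9  $ <N> <C> q  q q $        match q
Stack after step 9: $ <N> <C> (top = <C>).

<C>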